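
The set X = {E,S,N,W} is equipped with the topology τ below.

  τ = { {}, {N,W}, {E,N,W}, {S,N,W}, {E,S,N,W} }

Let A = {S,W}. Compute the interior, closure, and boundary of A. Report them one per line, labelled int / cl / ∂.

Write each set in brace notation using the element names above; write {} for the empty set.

int(A) = {}
cl(A)  = {E,S,N,W}
∂A     = {E,S,N,W}

U open, U⊆A: {}. int(A) = ⋃ = {}
X∖A={E,N}, int(X∖A)={}, hence cl(A)={E,S,N,W}
∂A: remove int from cl → {E,S,N,W}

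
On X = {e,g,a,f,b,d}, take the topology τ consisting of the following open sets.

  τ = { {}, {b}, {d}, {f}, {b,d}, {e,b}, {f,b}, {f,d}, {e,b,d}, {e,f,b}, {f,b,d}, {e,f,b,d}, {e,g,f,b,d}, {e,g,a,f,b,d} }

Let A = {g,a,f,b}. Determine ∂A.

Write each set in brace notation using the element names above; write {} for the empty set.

{e,g,a}

U open, U⊆A: {}, {f}, {b}, {f,b}. int(A) = ⋃ = {f,b}
X∖A={e,d}, int(X∖A)={d}, hence cl(A)={e,g,a,f,b}
∂A: remove int from cl → {e,g,a}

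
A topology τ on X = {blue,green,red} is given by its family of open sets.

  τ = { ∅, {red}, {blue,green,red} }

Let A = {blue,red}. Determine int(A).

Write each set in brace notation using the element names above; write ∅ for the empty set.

U open, U⊆A: ∅, {red}. int(A) = ⋃ = {red}

{red}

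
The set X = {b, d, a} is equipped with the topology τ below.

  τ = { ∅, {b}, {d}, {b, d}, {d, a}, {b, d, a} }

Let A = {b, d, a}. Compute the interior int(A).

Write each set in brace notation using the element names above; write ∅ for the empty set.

opens ⊆ A: ∅, {d}, {b}, {d, a}, {b, d}, {b, d, a}; union → int = {b, d, a}

{b, d, a}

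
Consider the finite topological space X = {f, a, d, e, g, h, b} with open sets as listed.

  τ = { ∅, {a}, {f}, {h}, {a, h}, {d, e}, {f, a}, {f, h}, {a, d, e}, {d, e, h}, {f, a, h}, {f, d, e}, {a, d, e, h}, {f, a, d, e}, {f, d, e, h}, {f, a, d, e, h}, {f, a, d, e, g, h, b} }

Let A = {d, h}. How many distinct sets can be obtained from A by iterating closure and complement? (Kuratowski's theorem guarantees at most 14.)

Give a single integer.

cl via duality: int({f, a, e, g, b}) = {f, a}, so X∖{f, a} = {d, e, g, h, b}
Write k for closure, c for complement:
  1. A     = {d, h}
  2. kA    = {d, e, g, h, b}
  3. cA    = {f, a, e, g, b}
  4. ckA   = {f, a}
  5. kcA   = {f, a, d, e, g, b}
  6. kckA  = {f, a, g, b}
  7. ckcA  = {h}
  8. ckckA = {d, e, h}
  9. kckcA = {g, h, b}
  10. ckckcA = {f, a, d, e}
applying k or c yields no new set

10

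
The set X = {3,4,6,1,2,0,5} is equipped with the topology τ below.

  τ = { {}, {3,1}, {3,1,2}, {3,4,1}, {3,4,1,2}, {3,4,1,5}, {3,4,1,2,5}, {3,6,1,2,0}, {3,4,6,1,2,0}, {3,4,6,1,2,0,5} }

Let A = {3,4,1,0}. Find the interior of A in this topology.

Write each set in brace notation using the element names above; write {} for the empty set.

{3,4,1}

interior: largest open inside A is {3,4,1} (from {}, {3,1}, {3,4,1})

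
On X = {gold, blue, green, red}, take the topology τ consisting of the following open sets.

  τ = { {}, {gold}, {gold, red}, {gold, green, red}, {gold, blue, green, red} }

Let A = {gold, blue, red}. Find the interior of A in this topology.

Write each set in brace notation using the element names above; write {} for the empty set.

open subsets of A: {}, {gold}, {gold, red}; so int(A) = {gold, red}

{gold, red}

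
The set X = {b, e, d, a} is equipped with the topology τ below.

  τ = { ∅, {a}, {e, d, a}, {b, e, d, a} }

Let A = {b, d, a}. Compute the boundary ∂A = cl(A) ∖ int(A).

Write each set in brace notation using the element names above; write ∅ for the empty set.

{b, e, d}

interior: largest open inside A is {a} (from ∅, {a})
cl via duality: int({e}) = ∅, so X∖∅ = {b, e, d, a}
cl∖int = {b, e, d}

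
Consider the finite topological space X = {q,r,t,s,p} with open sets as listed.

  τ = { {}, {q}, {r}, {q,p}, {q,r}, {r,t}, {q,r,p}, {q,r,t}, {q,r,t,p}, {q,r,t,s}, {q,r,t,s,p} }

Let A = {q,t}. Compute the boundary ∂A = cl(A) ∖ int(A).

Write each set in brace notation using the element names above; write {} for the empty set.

interior: largest open inside A is {q} (from {}, {q})
cl via duality: int({r,s,p}) = {r}, so X∖{r} = {q,t,s,p}
cl∖int = {t,s,p}

{t,s,p}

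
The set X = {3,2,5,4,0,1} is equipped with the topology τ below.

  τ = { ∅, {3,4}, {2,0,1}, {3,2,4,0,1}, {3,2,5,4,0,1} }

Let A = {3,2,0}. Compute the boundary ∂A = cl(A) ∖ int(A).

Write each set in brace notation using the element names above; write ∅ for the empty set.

{3,2,5,4,0,1}

U open, U⊆A: ∅. int(A) = ⋃ = ∅
X∖A={5,4,1}, int(X∖A)=∅, hence cl(A)={3,2,5,4,0,1}
∂A: remove int from cl → {3,2,5,4,0,1}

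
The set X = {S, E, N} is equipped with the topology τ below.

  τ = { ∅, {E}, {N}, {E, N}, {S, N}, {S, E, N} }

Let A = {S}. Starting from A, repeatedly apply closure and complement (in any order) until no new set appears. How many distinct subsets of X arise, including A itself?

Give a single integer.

4

cl via duality: int({E, N}) = {E, N}, so X∖{E, N} = {S}
Write k for closure, c for complement:
  1. A     = {S}
  2. cA    = {E, N}
  3. kcA   = {S, E, N}
  4. ckcA  = ∅
applying k or c yields no new set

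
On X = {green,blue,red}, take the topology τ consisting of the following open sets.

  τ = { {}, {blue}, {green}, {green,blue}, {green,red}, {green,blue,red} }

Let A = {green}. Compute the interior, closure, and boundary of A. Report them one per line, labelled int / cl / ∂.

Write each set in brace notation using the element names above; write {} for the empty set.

int(A) = {green}
cl(A)  = {green,red}
∂A     = {red}

U open, U⊆A: {}, {green}. int(A) = ⋃ = {green}
X∖A={blue,red}, int(X∖A)={blue}, hence cl(A)={green,red}
∂A: remove int from cl → {red}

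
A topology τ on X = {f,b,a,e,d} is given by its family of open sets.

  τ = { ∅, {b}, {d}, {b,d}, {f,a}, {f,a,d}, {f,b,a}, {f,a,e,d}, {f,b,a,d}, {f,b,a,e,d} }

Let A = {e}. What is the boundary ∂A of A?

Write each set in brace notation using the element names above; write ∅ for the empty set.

{e}

U open, U⊆A: ∅. int(A) = ⋃ = ∅
X∖A={f,b,a,d}, int(X∖A)={f,b,a,d}, hence cl(A)={e}
∂A: remove int from cl → {e}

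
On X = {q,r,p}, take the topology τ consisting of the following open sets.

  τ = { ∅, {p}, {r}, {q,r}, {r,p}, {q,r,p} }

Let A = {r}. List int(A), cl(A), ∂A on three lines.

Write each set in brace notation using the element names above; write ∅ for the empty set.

interior: largest open inside A is {r} (from ∅, {r})
cl via duality: int({q,p}) = {p}, so X∖{p} = {q,r}
cl∖int = {q}

int(A) = {r}
cl(A)  = {q,r}
∂A     = {q}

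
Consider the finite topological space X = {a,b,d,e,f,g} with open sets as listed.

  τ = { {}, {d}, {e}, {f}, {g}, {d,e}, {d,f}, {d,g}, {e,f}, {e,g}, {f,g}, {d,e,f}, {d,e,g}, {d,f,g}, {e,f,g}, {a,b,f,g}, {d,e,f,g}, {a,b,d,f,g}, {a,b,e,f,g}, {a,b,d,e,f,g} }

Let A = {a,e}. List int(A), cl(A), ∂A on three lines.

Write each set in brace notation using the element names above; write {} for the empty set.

int(A) = {e}
cl(A)  = {a,b,e}
∂A     = {a,b}

interior: largest open inside A is {e} (from {}, {e})
cl via duality: int({b,d,f,g}) = {d,f,g}, so X∖{d,f,g} = {a,b,e}
cl∖int = {a,b}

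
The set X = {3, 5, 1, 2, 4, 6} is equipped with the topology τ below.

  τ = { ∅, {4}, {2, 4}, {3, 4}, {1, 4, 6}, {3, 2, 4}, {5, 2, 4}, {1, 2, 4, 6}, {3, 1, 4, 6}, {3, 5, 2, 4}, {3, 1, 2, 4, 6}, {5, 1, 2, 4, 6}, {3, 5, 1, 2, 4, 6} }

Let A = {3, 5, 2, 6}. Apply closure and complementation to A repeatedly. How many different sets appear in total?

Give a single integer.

6

X∖A={1, 4}, int(X∖A)={4}, hence cl(A)={3, 5, 1, 2, 6}
Orbit (k=closure, c=complement):
  1. A     = {3, 5, 2, 6}
  2. kA    = {3, 5, 1, 2, 6}
  3. cA    = {1, 4}
  4. ckA   = {4}
  5. kcA   = {3, 5, 1, 2, 4, 6}
  6. ckcA  = ∅
(closed under both — stop)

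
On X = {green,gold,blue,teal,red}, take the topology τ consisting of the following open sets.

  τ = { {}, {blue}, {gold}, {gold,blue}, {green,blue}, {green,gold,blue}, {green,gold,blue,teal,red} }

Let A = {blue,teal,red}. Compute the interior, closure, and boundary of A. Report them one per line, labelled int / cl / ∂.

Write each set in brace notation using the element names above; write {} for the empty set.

int(A) = {blue}
cl(A)  = {green,blue,teal,red}
∂A     = {green,teal,red}

U open, U⊆A: {}, {blue}. int(A) = ⋃ = {blue}
X∖A={green,gold}, int(X∖A)={gold}, hence cl(A)={green,blue,teal,red}
∂A: remove int from cl → {green,teal,red}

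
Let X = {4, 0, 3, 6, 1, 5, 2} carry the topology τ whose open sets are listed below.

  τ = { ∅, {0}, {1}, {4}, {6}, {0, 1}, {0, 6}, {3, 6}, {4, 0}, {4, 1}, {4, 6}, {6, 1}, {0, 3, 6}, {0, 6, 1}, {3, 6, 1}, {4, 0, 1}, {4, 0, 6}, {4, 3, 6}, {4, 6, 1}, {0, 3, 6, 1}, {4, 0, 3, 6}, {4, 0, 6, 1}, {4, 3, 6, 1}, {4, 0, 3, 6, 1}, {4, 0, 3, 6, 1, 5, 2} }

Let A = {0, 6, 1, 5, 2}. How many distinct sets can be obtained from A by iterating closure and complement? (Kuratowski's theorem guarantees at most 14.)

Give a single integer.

closure: X∖int(X∖A) = X∖{4} = {0, 3, 6, 1, 5, 2}
Let k=closure and c=complement:
  1. A     = {0, 6, 1, 5, 2}
  2. kA    = {0, 3, 6, 1, 5, 2}
  3. cA    = {4, 3}
  4. ckA   = {4}
  5. kcA   = {4, 3, 5, 2}
  6. kckA  = {4, 5, 2}
  7. ckcA  = {0, 6, 1}
  8. ckckA = {0, 3, 6, 1}
— saturated at 8

8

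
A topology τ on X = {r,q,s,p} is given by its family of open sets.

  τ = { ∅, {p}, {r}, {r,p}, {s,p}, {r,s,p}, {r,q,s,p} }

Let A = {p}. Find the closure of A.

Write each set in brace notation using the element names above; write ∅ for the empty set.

X∖A={r,q,s}, int(X∖A)={r}, hence cl(A)={q,s,p}

{q,s,p}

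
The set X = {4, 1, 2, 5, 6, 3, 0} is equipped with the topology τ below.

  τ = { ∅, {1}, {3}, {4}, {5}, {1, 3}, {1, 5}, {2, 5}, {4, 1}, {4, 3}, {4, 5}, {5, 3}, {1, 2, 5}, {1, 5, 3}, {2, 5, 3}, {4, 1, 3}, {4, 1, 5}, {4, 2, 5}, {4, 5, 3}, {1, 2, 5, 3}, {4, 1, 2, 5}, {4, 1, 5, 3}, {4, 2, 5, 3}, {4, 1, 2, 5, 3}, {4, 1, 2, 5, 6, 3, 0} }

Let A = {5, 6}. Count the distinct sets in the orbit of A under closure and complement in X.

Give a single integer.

X∖A={4, 1, 2, 3, 0}, int(X∖A)={4, 1, 3}, hence cl(A)={2, 5, 6, 0}
Orbit (k=closure, c=complement):
  1. A     = {5, 6}
  2. kA    = {2, 5, 6, 0}
  3. cA    = {4, 1, 2, 3, 0}
  4. ckA   = {4, 1, 3}
  5. kcA   = {4, 1, 2, 6, 3, 0}
  6. kckA  = {4, 1, 6, 3, 0}
  7. ckcA  = {5}
  8. ckckA = {2, 5}
(closed under both — stop)

8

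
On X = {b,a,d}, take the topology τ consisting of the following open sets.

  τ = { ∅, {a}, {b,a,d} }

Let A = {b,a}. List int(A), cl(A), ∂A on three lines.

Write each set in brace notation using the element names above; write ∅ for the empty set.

U open, U⊆A: ∅, {a}. int(A) = ⋃ = {a}
X∖A={d}, int(X∖A)=∅, hence cl(A)={b,a,d}
∂A: remove int from cl → {b,d}

int(A) = {a}
cl(A)  = {b,a,d}
∂A     = {b,d}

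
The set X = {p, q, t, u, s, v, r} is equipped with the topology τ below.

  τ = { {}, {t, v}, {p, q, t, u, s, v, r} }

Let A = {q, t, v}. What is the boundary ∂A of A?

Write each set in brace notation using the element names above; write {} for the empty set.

{p, q, u, s, r}

open subsets of A: {}, {t, v}; so int(A) = {t, v}
closure: X∖int(X∖A) = X∖{} = {p, q, t, u, s, v, r}
∂A = {p, q, t, u, s, v, r} minus {t, v} = {p, q, u, s, r}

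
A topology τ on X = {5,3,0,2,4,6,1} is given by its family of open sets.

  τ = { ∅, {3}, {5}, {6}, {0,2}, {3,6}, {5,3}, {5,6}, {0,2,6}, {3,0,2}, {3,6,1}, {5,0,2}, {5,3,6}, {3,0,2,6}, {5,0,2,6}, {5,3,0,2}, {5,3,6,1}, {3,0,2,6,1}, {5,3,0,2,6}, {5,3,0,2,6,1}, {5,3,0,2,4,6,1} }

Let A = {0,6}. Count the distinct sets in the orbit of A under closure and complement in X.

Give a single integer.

X∖A={5,3,2,4,1}, int(X∖A)={5,3}, hence cl(A)={0,2,4,6,1}
Orbit (k=closure, c=complement):
  1. A     = {0,6}
  2. kA    = {0,2,4,6,1}
  3. cA    = {5,3,2,4,1}
  4. ckA   = {5,3}
  5. kcA   = {5,3,0,2,4,1}
  6. kckA  = {5,3,4,1}
  7. ckcA  = {6}
  8. ckckA = {0,2,6}
  9. kckcA = {4,6,1}
  10. ckckcA = {5,3,0,2}
(closed under both — stop)

10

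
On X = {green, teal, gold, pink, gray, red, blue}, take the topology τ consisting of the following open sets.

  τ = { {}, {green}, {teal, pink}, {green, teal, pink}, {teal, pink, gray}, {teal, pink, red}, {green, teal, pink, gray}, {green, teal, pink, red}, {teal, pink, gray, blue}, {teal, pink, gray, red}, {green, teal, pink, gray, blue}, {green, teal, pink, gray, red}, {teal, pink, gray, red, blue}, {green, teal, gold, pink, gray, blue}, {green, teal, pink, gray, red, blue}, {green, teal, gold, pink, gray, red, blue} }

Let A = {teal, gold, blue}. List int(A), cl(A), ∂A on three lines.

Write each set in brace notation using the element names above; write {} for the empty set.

U open, U⊆A: {}. int(A) = ⋃ = {}
X∖A={green, pink, gray, red}, int(X∖A)={green}, hence cl(A)={teal, gold, pink, gray, red, blue}
∂A: remove int from cl → {teal, gold, pink, gray, red, blue}

int(A) = {}
cl(A)  = {teal, gold, pink, gray, red, blue}
∂A     = {teal, gold, pink, gray, red, blue}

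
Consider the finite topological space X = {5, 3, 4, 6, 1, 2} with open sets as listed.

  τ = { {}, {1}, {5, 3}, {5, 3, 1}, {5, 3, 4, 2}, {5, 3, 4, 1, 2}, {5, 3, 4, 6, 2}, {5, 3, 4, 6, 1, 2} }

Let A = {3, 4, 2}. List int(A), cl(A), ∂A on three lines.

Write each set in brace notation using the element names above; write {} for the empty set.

opens ⊆ A: {}; union → int = {}
complement {5, 6, 1}; its interior {1}; cl(A) = X∖{1} = {5, 3, 4, 6, 2}
boundary = {5, 3, 4, 6, 2} ∖ {} = {5, 3, 4, 6, 2}

int(A) = {}
cl(A)  = {5, 3, 4, 6, 2}
∂A     = {5, 3, 4, 6, 2}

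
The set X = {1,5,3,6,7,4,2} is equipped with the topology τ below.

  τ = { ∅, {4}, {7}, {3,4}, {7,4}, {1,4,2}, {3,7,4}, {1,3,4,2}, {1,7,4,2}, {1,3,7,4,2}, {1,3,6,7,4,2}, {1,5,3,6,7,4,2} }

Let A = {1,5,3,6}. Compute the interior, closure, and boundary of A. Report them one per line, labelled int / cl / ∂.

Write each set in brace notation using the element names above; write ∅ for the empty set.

open subsets of A: ∅; so int(A) = ∅
closure: X∖int(X∖A) = X∖{7,4} = {1,5,3,6,2}
∂A = {1,5,3,6,2} minus ∅ = {1,5,3,6,2}

int(A) = ∅
cl(A)  = {1,5,3,6,2}
∂A     = {1,5,3,6,2}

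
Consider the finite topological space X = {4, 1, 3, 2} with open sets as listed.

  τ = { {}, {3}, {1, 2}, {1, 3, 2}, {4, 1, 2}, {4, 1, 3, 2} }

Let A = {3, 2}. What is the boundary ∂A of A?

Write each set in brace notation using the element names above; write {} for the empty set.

{4, 1, 2}

interior: largest open inside A is {3} (from {}, {3})
cl via duality: int({4, 1}) = {}, so X∖{} = {4, 1, 3, 2}
cl∖int = {4, 1, 2}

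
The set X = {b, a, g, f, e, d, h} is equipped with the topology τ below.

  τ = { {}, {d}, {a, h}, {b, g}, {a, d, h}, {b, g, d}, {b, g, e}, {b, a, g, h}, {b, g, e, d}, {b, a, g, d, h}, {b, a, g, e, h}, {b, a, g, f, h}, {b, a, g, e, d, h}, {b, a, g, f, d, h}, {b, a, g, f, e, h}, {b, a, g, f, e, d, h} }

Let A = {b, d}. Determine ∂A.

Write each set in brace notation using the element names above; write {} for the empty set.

open subsets of A: {}, {d}; so int(A) = {d}
closure: X∖int(X∖A) = X∖{a, h} = {b, g, f, e, d}
∂A = {b, g, f, e, d} minus {d} = {b, g, f, e}

{b, g, f, e}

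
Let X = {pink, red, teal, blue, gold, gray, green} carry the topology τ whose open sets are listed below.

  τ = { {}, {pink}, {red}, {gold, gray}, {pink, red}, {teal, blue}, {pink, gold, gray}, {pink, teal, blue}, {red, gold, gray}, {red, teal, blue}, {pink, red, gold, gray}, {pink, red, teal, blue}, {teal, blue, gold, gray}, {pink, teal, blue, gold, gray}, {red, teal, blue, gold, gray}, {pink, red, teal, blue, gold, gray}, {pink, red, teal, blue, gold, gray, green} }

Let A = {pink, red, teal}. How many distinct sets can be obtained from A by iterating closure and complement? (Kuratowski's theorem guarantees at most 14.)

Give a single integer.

cl via duality: int({blue, gold, gray, green}) = {gold, gray}, so X∖{gold, gray} = {pink, red, teal, blue, green}
Write k for closure, c for complement:
  1. A     = {pink, red, teal}
  2. kA    = {pink, red, teal, blue, green}
  3. cA    = {blue, gold, gray, green}
  4. ckA   = {gold, gray}
  5. kcA   = {teal, blue, gold, gray, green}
  6. kckA  = {gold, gray, green}
  7. ckcA  = {pink, red}
  8. ckckA = {pink, red, teal, blue}
  9. kckcA = {pink, red, green}
  10. ckckcA = {teal, blue, gold, gray}
applying k or c yields no new set

10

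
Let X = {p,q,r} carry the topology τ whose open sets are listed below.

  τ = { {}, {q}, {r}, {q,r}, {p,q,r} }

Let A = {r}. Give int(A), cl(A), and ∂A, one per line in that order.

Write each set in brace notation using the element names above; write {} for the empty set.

int(A) = {r}
cl(A)  = {p,r}
∂A     = {p}

interior: largest open inside A is {r} (from {}, {r})
cl via duality: int({p,q}) = {q}, so X∖{q} = {p,r}
cl∖int = {p}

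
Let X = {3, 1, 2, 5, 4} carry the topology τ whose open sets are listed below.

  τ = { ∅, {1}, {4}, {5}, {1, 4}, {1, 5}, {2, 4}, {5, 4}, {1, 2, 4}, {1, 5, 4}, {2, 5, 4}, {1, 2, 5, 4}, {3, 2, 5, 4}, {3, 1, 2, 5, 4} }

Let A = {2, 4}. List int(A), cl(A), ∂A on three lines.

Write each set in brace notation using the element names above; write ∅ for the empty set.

interior: largest open inside A is {2, 4} (from ∅, {4}, {2, 4})
cl via duality: int({3, 1, 5}) = {1, 5}, so X∖{1, 5} = {3, 2, 4}
cl∖int = {3}

int(A) = {2, 4}
cl(A)  = {3, 2, 4}
∂A     = {3}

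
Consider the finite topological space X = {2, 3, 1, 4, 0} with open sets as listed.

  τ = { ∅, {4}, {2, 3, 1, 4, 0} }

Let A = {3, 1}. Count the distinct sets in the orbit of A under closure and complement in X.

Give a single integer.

cl via duality: int({2, 4, 0}) = {4}, so X∖{4} = {2, 3, 1, 0}
Write k for closure, c for complement:
  1. A     = {3, 1}
  2. kA    = {2, 3, 1, 0}
  3. cA    = {2, 4, 0}
  4. ckA   = {4}
  5. kcA   = {2, 3, 1, 4, 0}
  6. ckcA  = ∅
applying k or c yields no new set

6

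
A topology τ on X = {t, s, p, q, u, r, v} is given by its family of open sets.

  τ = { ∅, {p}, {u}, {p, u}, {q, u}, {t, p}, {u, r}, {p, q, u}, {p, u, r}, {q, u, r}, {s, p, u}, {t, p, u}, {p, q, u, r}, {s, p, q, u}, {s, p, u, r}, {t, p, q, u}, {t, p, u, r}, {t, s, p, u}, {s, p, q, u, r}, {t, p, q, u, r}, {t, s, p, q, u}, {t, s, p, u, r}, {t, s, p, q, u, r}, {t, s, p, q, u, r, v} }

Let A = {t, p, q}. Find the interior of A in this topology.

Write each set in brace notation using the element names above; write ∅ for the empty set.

{t, p}

opens ⊆ A: ∅, {p}, {t, p}; union → int = {t, p}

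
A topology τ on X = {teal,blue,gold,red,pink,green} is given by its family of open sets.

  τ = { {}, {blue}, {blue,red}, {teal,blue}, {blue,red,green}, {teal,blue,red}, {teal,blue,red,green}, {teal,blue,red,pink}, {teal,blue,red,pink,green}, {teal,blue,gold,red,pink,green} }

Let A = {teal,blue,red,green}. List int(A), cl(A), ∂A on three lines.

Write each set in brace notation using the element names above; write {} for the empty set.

int(A) = {teal,blue,red,green}
cl(A)  = {teal,blue,gold,red,pink,green}
∂A     = {gold,pink}

interior: largest open inside A is {teal,blue,red,green} (from {}, {blue}, {teal,blue}, {blue,red}, {teal,blue,red}, {blue,red,green}, {teal,blue,red,green})
cl via duality: int({gold,pink}) = {}, so X∖{} = {teal,blue,gold,red,pink,green}
cl∖int = {gold,pink}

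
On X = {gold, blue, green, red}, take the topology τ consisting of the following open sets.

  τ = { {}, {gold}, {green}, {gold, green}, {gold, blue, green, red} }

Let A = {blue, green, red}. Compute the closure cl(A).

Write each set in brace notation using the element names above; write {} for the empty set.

X∖A={gold}, int(X∖A)={gold}, hence cl(A)={blue, green, red}

{blue, green, red}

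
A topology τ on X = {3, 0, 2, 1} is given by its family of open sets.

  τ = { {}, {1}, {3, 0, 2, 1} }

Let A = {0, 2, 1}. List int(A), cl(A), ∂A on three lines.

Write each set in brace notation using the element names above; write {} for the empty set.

open subsets of A: {}, {1}; so int(A) = {1}
closure: X∖int(X∖A) = X∖{} = {3, 0, 2, 1}
∂A = {3, 0, 2, 1} minus {1} = {3, 0, 2}

int(A) = {1}
cl(A)  = {3, 0, 2, 1}
∂A     = {3, 0, 2}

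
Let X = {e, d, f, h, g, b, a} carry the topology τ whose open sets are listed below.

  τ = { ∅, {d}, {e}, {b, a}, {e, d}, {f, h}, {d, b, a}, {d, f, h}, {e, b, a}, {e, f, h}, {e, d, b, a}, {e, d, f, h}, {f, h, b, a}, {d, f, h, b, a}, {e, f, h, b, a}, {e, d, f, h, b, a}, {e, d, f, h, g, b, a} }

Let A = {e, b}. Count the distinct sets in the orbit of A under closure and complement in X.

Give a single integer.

10

closure: X∖int(X∖A) = X∖{d, f, h} = {e, g, b, a}
Let k=closure and c=complement:
  1. A     = {e, b}
  2. kA    = {e, g, b, a}
  3. cA    = {d, f, h, g, a}
  4. ckA   = {d, f, h}
  5. kcA   = {d, f, h, g, b, a}
  6. kckA  = {d, f, h, g}
  7. ckcA  = {e}
  8. ckckA = {e, b, a}
  9. kckcA = {e, g}
  10. ckckcA = {d, f, h, b, a}
— saturated at 10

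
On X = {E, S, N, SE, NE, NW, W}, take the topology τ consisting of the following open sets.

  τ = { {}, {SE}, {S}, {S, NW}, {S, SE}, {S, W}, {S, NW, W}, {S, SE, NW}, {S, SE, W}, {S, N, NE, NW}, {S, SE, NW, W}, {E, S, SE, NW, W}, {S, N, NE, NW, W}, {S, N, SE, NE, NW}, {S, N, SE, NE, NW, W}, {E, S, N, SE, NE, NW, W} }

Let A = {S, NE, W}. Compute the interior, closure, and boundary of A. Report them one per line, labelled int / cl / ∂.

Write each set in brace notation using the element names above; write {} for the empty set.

int(A) = {S, W}
cl(A)  = {E, S, N, NE, NW, W}
∂A     = {E, N, NE, NW}

interior: largest open inside A is {S, W} (from {}, {S}, {S, W})
cl via duality: int({E, N, SE, NW}) = {SE}, so X∖{SE} = {E, S, N, NE, NW, W}
cl∖int = {E, N, NE, NW}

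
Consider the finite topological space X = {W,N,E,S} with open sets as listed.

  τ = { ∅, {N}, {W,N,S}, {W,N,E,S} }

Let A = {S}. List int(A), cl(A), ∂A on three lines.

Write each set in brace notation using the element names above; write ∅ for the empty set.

int(A) = ∅
cl(A)  = {W,E,S}
∂A     = {W,E,S}

interior: largest open inside A is ∅ (from ∅)
cl via duality: int({W,N,E}) = {N}, so X∖{N} = {W,E,S}
cl∖int = {W,E,S}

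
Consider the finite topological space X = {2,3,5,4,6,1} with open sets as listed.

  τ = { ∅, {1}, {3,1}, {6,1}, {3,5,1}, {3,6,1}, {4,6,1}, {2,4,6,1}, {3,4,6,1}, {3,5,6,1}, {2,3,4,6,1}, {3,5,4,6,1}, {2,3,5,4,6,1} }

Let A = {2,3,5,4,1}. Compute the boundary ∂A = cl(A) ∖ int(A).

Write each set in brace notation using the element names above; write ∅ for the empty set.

{2,4,6}

interior: largest open inside A is {3,5,1} (from ∅, {1}, {3,1}, {3,5,1})
cl via duality: int({6}) = ∅, so X∖∅ = {2,3,5,4,6,1}
cl∖int = {2,4,6}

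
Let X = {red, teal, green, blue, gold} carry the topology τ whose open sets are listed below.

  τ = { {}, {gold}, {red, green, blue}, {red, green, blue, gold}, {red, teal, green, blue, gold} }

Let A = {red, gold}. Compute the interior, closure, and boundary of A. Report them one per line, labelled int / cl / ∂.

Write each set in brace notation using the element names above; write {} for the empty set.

U open, U⊆A: {}, {gold}. int(A) = ⋃ = {gold}
X∖A={teal, green, blue}, int(X∖A)={}, hence cl(A)={red, teal, green, blue, gold}
∂A: remove int from cl → {red, teal, green, blue}

int(A) = {gold}
cl(A)  = {red, teal, green, blue, gold}
∂A     = {red, teal, green, blue}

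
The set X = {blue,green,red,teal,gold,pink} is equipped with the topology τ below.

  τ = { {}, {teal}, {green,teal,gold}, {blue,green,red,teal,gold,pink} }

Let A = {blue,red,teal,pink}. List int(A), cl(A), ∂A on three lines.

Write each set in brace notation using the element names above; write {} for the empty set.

int(A) = {teal}
cl(A)  = {blue,green,red,teal,gold,pink}
∂A     = {blue,green,red,gold,pink}

opens ⊆ A: {}, {teal}; union → int = {teal}
complement {green,gold}; its interior {}; cl(A) = X∖{} = {blue,green,red,teal,gold,pink}
boundary = {blue,green,red,teal,gold,pink} ∖ {teal} = {blue,green,red,gold,pink}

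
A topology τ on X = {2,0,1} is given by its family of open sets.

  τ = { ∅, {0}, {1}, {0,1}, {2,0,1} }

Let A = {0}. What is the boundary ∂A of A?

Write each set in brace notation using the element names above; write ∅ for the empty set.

{2}

opens ⊆ A: ∅, {0}; union → int = {0}
complement {2,1}; its interior {1}; cl(A) = X∖{1} = {2,0}
boundary = {2,0} ∖ {0} = {2}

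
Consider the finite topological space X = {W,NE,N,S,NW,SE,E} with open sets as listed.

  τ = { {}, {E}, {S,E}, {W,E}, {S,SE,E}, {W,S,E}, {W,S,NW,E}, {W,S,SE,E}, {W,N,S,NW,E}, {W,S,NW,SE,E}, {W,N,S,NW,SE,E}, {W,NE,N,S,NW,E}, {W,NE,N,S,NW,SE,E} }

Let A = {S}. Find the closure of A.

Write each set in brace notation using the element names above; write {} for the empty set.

{NE,N,S,NW,SE}

X∖A={W,NE,N,NW,SE,E}, int(X∖A)={W,E}, hence cl(A)={NE,N,S,NW,SE}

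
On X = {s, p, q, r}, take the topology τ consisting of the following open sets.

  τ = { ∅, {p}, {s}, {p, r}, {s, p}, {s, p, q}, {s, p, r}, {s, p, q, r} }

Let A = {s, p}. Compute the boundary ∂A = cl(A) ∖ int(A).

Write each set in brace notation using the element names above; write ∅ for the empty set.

{q, r}

U open, U⊆A: ∅, {s}, {p}, {s, p}. int(A) = ⋃ = {s, p}
X∖A={q, r}, int(X∖A)=∅, hence cl(A)={s, p, q, r}
∂A: remove int from cl → {q, r}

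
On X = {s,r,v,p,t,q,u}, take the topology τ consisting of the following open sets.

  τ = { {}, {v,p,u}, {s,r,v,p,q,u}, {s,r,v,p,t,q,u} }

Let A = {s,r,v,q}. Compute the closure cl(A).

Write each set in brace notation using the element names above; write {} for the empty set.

{s,r,v,p,t,q,u}

X∖A={p,t,u}, int(X∖A)={}, hence cl(A)={s,r,v,p,t,q,u}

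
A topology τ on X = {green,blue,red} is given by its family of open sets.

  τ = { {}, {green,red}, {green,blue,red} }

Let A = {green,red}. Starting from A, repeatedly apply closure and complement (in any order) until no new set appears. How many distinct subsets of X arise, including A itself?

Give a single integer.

4

complement {blue}; its interior {}; cl(A) = X∖{} = {green,blue,red}
With k = closure, c = complement:
  1. A     = {green,red}
  2. kA    = {green,blue,red}
  3. cA    = {blue}
  4. ckA   = {}
k, c of each give nothing new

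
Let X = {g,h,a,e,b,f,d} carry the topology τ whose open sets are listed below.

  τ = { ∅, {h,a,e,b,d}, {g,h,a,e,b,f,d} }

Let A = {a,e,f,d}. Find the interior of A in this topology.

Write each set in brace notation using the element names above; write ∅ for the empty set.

U open, U⊆A: ∅. int(A) = ⋃ = ∅

∅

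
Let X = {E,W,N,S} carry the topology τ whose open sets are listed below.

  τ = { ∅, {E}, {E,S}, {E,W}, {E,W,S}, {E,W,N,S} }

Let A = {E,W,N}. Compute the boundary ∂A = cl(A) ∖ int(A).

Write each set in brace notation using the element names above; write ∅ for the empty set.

{N,S}

interior: largest open inside A is {E,W} (from ∅, {E}, {E,W})
cl via duality: int({S}) = ∅, so X∖∅ = {E,W,N,S}
cl∖int = {N,S}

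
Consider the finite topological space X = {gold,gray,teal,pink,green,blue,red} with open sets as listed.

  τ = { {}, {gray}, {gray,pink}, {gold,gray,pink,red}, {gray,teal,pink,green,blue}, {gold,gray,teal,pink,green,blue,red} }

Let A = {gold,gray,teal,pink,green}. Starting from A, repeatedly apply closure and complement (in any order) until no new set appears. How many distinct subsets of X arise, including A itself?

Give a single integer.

complement {blue,red}; its interior {}; cl(A) = X∖{} = {gold,gray,teal,pink,green,blue,red}
With k = closure, c = complement:
  1. A     = {gold,gray,teal,pink,green}
  2. kA    = {gold,gray,teal,pink,green,blue,red}
  3. cA    = {blue,red}
  4. ckA   = {}
  5. kcA   = {gold,teal,green,blue,red}
  6. ckcA  = {gray,pink}
k, c of each give nothing new

6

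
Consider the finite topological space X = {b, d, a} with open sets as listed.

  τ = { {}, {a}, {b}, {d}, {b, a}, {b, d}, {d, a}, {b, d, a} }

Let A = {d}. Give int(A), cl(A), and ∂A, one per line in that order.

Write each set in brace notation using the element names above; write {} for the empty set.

int(A) = {d}
cl(A)  = {d}
∂A     = {}

opens ⊆ A: {}, {d}; union → int = {d}
complement {b, a}; its interior {b, a}; cl(A) = X∖{b, a} = {d}
boundary = {d} ∖ {d} = {}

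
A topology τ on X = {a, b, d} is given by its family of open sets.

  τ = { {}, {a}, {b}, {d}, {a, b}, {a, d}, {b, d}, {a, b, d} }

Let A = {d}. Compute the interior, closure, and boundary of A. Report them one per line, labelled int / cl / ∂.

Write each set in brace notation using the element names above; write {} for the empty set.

interior: largest open inside A is {d} (from {}, {d})
cl via duality: int({a, b}) = {a, b}, so X∖{a, b} = {d}
cl∖int = {}

int(A) = {d}
cl(A)  = {d}
∂A     = {}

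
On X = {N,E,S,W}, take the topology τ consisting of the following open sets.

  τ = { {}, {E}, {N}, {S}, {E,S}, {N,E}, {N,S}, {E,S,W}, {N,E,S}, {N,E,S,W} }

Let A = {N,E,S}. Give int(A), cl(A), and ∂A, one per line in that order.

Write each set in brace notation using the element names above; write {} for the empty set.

int(A) = {N,E,S}
cl(A)  = {N,E,S,W}
∂A     = {W}

U open, U⊆A: {}, {S}, {N}, {E}, {N,S}, {E,S}, {N,E}, {N,E,S}. int(A) = ⋃ = {N,E,S}
X∖A={W}, int(X∖A)={}, hence cl(A)={N,E,S,W}
∂A: remove int from cl → {W}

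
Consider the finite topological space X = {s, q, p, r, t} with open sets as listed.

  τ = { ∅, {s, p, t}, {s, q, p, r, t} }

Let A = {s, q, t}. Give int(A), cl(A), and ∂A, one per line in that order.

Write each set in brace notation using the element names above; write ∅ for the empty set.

int(A) = ∅
cl(A)  = {s, q, p, r, t}
∂A     = {s, q, p, r, t}

opens ⊆ A: ∅; union → int = ∅
complement {p, r}; its interior ∅; cl(A) = X∖∅ = {s, q, p, r, t}
boundary = {s, q, p, r, t} ∖ ∅ = {s, q, p, r, t}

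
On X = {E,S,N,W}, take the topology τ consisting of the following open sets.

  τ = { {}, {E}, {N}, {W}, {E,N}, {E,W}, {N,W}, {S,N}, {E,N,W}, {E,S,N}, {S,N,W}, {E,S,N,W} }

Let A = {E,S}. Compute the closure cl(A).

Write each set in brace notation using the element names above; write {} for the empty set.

complement {N,W}; its interior {N,W}; cl(A) = X∖{N,W} = {E,S}

{E,S}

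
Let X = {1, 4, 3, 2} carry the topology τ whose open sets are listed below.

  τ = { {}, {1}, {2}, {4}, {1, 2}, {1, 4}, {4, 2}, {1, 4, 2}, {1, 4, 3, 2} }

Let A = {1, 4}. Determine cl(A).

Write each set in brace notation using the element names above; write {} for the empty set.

{1, 4, 3}

X∖A={3, 2}, int(X∖A)={2}, hence cl(A)={1, 4, 3}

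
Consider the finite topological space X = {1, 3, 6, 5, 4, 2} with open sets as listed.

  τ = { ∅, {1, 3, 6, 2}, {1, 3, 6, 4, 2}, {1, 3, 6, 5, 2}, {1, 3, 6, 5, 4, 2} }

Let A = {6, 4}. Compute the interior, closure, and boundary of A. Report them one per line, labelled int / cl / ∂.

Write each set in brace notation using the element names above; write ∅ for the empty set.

interior: largest open inside A is ∅ (from ∅)
cl via duality: int({1, 3, 5, 2}) = ∅, so X∖∅ = {1, 3, 6, 5, 4, 2}
cl∖int = {1, 3, 6, 5, 4, 2}

int(A) = ∅
cl(A)  = {1, 3, 6, 5, 4, 2}
∂A     = {1, 3, 6, 5, 4, 2}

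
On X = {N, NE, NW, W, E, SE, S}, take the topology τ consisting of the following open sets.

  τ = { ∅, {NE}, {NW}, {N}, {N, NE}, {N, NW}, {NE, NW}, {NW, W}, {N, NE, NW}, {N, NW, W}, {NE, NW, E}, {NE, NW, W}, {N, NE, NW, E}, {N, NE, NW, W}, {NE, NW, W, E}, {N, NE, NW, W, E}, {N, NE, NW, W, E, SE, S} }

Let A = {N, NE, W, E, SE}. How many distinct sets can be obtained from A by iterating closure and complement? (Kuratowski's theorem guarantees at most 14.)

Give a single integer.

complement {NW, S}; its interior {NW}; cl(A) = X∖{NW} = {N, NE, W, E, SE, S}
With k = closure, c = complement:
  1. A     = {N, NE, W, E, SE}
  2. kA    = {N, NE, W, E, SE, S}
  3. cA    = {NW, S}
  4. ckA   = {NW}
  5. kcA   = {NW, W, E, SE, S}
  6. ckcA  = {N, NE}
  7. kckcA = {N, NE, E, SE, S}
  8. ckckcA = {NW, W}
k, c of each give nothing new

8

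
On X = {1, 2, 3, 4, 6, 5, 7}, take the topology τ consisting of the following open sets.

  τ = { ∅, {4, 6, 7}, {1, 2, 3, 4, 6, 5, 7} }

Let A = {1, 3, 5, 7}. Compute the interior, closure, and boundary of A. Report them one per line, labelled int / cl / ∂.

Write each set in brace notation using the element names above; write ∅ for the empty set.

int(A) = ∅
cl(A)  = {1, 2, 3, 4, 6, 5, 7}
∂A     = {1, 2, 3, 4, 6, 5, 7}

opens ⊆ A: ∅; union → int = ∅
complement {2, 4, 6}; its interior ∅; cl(A) = X∖∅ = {1, 2, 3, 4, 6, 5, 7}
boundary = {1, 2, 3, 4, 6, 5, 7} ∖ ∅ = {1, 2, 3, 4, 6, 5, 7}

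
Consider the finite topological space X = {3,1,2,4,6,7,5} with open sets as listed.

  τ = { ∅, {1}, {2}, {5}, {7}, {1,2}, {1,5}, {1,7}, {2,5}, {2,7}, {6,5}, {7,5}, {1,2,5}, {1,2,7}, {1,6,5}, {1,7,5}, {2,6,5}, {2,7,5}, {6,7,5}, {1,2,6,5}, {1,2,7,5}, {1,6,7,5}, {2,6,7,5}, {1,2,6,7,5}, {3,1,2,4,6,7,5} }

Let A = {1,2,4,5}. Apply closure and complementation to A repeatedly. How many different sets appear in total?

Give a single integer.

8

closure: X∖int(X∖A) = X∖{7} = {3,1,2,4,6,5}
Let k=closure and c=complement:
  1. A     = {1,2,4,5}
  2. kA    = {3,1,2,4,6,5}
  3. cA    = {3,6,7}
  4. ckA   = {7}
  5. kcA   = {3,4,6,7}
  6. kckA  = {3,4,7}
  7. ckcA  = {1,2,5}
  8. ckckA = {1,2,6,5}
— saturated at 8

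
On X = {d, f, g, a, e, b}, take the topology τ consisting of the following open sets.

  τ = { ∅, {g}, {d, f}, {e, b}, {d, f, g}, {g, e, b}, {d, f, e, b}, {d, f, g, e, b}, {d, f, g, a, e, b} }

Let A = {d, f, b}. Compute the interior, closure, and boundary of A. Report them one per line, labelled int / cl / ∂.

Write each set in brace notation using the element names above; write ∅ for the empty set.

int(A) = {d, f}
cl(A)  = {d, f, a, e, b}
∂A     = {a, e, b}

open subsets of A: ∅, {d, f}; so int(A) = {d, f}
closure: X∖int(X∖A) = X∖{g} = {d, f, a, e, b}
∂A = {d, f, a, e, b} minus {d, f} = {a, e, b}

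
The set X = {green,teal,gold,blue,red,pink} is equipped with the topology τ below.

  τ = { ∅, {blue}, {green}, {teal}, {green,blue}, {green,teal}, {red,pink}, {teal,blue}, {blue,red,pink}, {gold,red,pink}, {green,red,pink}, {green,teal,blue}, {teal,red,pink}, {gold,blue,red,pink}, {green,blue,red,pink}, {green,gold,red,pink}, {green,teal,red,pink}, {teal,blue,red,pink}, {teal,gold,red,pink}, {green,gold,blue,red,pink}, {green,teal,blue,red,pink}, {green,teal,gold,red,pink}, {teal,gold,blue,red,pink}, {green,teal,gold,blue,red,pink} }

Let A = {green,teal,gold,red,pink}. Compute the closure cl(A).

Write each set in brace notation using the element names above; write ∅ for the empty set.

complement {blue}; its interior {blue}; cl(A) = X∖{blue} = {green,teal,gold,red,pink}

{green,teal,gold,red,pink}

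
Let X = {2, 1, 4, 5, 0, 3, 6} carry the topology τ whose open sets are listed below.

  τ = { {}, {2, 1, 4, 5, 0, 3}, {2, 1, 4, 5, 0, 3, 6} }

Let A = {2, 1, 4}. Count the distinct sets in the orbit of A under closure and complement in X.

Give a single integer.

4

cl via duality: int({5, 0, 3, 6}) = {}, so X∖{} = {2, 1, 4, 5, 0, 3, 6}
Write k for closure, c for complement:
  1. A     = {2, 1, 4}
  2. kA    = {2, 1, 4, 5, 0, 3, 6}
  3. cA    = {5, 0, 3, 6}
  4. ckA   = {}
applying k or c yields no new set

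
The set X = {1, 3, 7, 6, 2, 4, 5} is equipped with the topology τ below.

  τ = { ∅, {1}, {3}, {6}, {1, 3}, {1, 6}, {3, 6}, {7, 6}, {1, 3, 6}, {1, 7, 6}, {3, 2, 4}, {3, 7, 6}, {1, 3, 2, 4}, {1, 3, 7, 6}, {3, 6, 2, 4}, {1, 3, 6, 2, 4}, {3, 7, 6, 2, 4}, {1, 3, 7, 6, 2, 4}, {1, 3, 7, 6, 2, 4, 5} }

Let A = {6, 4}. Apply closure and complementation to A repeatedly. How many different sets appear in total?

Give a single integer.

10

complement {1, 3, 7, 2, 5}; its interior {1, 3}; cl(A) = X∖{1, 3} = {7, 6, 2, 4, 5}
With k = closure, c = complement:
  1. A     = {6, 4}
  2. kA    = {7, 6, 2, 4, 5}
  3. cA    = {1, 3, 7, 2, 5}
  4. ckA   = {1, 3}
  5. kcA   = {1, 3, 7, 2, 4, 5}
  6. kckA  = {1, 3, 2, 4, 5}
  7. ckcA  = {6}
  8. ckckA = {7, 6}
  9. kckcA = {7, 6, 5}
  10. ckckcA = {1, 3, 2, 4}
k, c of each give nothing new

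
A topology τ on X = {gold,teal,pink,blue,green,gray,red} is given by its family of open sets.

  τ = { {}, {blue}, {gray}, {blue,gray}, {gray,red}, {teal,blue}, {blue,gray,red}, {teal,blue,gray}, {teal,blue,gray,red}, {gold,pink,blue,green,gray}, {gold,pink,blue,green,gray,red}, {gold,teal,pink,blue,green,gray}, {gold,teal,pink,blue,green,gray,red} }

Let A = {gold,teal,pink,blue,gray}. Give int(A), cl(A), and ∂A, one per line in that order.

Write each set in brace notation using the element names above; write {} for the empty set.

int(A) = {teal,blue,gray}
cl(A)  = {gold,teal,pink,blue,green,gray,red}
∂A     = {gold,pink,green,red}

opens ⊆ A: {}, {gray}, {blue}, {blue,gray}, {teal,blue}, {teal,blue,gray}; union → int = {teal,blue,gray}
complement {green,red}; its interior {}; cl(A) = X∖{} = {gold,teal,pink,blue,green,gray,red}
boundary = {gold,teal,pink,blue,green,gray,red} ∖ {teal,blue,gray} = {gold,pink,green,red}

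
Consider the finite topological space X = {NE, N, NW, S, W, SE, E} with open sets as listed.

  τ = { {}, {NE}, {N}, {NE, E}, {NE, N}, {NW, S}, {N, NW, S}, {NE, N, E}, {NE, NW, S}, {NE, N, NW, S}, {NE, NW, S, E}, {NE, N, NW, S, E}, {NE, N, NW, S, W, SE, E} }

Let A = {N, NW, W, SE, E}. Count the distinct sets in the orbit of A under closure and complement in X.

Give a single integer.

12

complement {NE, S}; its interior {NE}; cl(A) = X∖{NE} = {N, NW, S, W, SE, E}
With k = closure, c = complement:
  1. A     = {N, NW, W, SE, E}
  2. kA    = {N, NW, S, W, SE, E}
  3. cA    = {NE, S}
  4. ckA   = {NE}
  5. kcA   = {NE, NW, S, W, SE, E}
  6. kckA  = {NE, W, SE, E}
  7. ckcA  = {N}
  8. ckckA = {N, NW, S}
  9. kckcA = {N, W, SE}
  10. kckckA = {N, NW, S, W, SE}
  11. ckckcA = {NE, NW, S, E}
  12. ckckckA = {NE, E}
k, c of each give nothing new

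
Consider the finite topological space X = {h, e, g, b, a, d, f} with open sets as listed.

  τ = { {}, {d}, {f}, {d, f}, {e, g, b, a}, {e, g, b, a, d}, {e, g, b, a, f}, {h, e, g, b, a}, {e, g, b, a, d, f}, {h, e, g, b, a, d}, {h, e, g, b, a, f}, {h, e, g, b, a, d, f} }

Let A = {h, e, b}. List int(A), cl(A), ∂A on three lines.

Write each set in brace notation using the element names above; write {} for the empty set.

int(A) = {}
cl(A)  = {h, e, g, b, a}
∂A     = {h, e, g, b, a}

opens ⊆ A: {}; union → int = {}
complement {g, a, d, f}; its interior {d, f}; cl(A) = X∖{d, f} = {h, e, g, b, a}
boundary = {h, e, g, b, a} ∖ {} = {h, e, g, b, a}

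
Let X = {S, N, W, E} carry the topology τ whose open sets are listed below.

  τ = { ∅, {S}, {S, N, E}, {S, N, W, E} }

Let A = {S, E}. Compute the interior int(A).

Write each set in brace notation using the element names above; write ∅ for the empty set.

open subsets of A: ∅, {S}; so int(A) = {S}

{S}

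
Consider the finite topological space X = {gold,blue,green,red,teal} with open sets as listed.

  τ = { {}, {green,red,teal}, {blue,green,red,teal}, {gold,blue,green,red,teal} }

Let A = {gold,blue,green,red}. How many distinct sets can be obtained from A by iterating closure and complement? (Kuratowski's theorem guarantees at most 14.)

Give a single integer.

closure: X∖int(X∖A) = X∖{} = {gold,blue,green,red,teal}
Let k=closure and c=complement:
  1. A     = {gold,blue,green,red}
  2. kA    = {gold,blue,green,red,teal}
  3. cA    = {teal}
  4. ckA   = {}
— saturated at 4

4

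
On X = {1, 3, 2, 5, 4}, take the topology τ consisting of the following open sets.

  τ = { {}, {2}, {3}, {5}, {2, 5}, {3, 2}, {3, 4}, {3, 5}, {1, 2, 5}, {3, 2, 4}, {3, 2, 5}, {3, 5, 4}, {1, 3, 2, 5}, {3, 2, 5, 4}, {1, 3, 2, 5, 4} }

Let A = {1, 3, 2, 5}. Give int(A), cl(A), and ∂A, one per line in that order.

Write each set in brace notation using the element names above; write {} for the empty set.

opens ⊆ A: {}, {2}, {5}, {3}, {3, 2}, {3, 5}, {2, 5}, {3, 2, 5}, {1, 2, 5}, {1, 3, 2, 5}; union → int = {1, 3, 2, 5}
complement {4}; its interior {}; cl(A) = X∖{} = {1, 3, 2, 5, 4}
boundary = {1, 3, 2, 5, 4} ∖ {1, 3, 2, 5} = {4}

int(A) = {1, 3, 2, 5}
cl(A)  = {1, 3, 2, 5, 4}
∂A     = {4}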